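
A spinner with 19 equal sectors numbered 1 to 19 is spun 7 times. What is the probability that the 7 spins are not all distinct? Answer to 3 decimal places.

P(all 7 different) = 19/19 · 18/19 · ··· · 13/19 ≈ 0.284.
P(at least two equal) = 1 − 0.284 = 0.716.

0.716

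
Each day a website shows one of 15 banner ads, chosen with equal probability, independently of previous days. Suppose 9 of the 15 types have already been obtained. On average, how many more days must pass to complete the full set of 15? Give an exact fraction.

Starting from 9 distinct types, each trial gives a new one with probability (15−i)/15 when i types are held, so the wait for the next new type is 15/(15−i).
E = 15/6 + 15/5 + 15/4 + 15/3 + 15/2 + 15/1 = 147/4.

147/4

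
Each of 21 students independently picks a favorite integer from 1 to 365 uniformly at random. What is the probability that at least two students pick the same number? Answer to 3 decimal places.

It's easier to compute the probability that all 21 are distinct.
P(all distinct) = 365/365 · 364/365 · ··· · 345/365 ≈ 0.556.
So the probability of at least one match is 1 − 0.556 = 0.444.

0.444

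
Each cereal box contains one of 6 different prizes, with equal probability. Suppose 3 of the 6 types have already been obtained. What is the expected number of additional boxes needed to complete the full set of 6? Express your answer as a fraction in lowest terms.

11

Starting from 3 distinct types, each trial gives a new one with probability (6−i)/6 when i types are held, so the wait for the next new type is 6/(6−i).
E = 6/3 + 6/2 + 6/1 = 11.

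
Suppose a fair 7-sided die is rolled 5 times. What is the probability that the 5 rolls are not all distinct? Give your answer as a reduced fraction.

2041/2401

P(all 5 different) = 7/7 · 6/7 · ··· · 3/7 = 360/2401.
P(at least two equal) = 1 − 360/2401 = 2041/2401.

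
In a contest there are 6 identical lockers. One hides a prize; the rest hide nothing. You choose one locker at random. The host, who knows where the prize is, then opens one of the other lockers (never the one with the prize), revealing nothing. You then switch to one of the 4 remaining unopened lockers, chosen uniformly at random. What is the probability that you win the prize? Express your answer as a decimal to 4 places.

0.2083

Your original locker holds the prize with probability 1/6, so the other 5 collectively hold it with probability 5/6.
The host can always find an empty locker to open, so this doesn't change that 5/6; it is now spread over the 4 remaining unopened lockers.
P(win by switching) = (5/6) · (1/4) = 5/24 ≈ 0.2083.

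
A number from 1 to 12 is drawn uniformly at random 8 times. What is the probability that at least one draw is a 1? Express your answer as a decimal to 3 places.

P(no draw is a 1) = (11/12)^8 ≈ 0.499.
P(at least one) = 1 − 0.499 = 0.501.

0.501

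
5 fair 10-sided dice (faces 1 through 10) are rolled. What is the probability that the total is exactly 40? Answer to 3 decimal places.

There are 10^5 = 100000 equally likely outcomes.
The number of ordered 5-tuples from {1,…,10} summing to 40 is 996.
P(sum = 40) = 996/100000 = 249/25000 ≈ 0.010.

0.010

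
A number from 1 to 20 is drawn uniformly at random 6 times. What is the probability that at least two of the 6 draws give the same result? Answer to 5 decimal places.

P(all 6 different) = 20/20 · 19/20 · ··· · 15/20 ≈ 0.43605.
P(at least two equal) = 1 − 0.43605 = 0.56395.

0.56395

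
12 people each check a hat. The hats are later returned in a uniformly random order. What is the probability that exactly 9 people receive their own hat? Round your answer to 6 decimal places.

0.000001

Choose which 9 of the 12 are fixed: C(12,9) = 220 ways.
The remaining 3 must have no fixed point: D(3) = 2.
P = 220·2/479001600 = 1/1088640 ≈ 0.000001.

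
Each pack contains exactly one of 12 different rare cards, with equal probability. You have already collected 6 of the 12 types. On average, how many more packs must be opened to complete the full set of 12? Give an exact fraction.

147/5

Starting from 6 distinct types, each trial gives a new one with probability (12−i)/12 when i types are held, so the wait for the next new type is 12/(12−i).
E = 12/6 + 12/5 + 12/4 + 12/3 + 12/2 + 12/1 = 147/5.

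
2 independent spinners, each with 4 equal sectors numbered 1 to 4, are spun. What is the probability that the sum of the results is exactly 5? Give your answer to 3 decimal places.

There are 4^2 = 16 equally likely outcomes.
The number of ordered 2-tuples from {1,…,4} summing to 5 is 4.
P(sum = 5) = 4/16 = 1/4 ≈ 0.250.

0.250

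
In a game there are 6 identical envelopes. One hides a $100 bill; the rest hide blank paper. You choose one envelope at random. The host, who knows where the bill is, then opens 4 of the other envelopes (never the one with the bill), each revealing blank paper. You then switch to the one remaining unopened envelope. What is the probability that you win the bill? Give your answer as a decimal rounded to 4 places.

0.8333

Your original envelope holds the bill with probability 1/6, so the other 5 collectively hold it with probability 5/6.
The host can always find 4 empty envelopes to open, so the reveals don't change that 5/6; it is now spread over the 1 remaining unopened envelope.
P(win by switching) = (5/6) · (1/1) = 5/6 ≈ 0.8333.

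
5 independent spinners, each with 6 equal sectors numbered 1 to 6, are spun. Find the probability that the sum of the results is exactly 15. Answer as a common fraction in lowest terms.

There are 6^5 = 7776 equally likely outcomes.
The number of ordered 5-tuples from {1,…,6} summing to 15 is 651.
P(sum = 15) = 651/7776 = 217/2592.

217/2592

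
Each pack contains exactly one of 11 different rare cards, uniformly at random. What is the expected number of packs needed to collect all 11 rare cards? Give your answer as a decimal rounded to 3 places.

After i distinct types are collected, each trial gives a new one with probability (11−i)/11, so the expected wait for the next new type is 11/(11−i).
E = 11/11 + 11/10 + 11/9 + 11/8 + 11/7 + 11/6 + 11/5 + 11/4 + 11/3 + 11/2 + 11/1 = 83711/2520 ≈ 33.219.

33.219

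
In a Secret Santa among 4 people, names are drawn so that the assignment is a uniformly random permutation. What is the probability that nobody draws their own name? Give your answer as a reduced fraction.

This is the derangement probability: permutations of 4 with no fixed point.
D(4) = 4! · (1 − 1/1! + 1/2! − ··· + (−1)^4/4!) = 9.
P = 9/24 = 3/8.

3/8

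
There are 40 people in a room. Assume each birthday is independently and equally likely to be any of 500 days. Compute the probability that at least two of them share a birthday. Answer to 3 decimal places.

0.799

It's easier to compute the probability that all 40 are distinct.
P(all distinct) = 500/500 · 499/500 · ··· · 461/500 ≈ 0.201.
So the probability of at least one match is 1 − 0.201 = 0.799.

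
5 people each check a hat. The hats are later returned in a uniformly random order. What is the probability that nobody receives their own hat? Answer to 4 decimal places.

0.3667

This is the derangement probability: permutations of 5 with no fixed point.
D(5) = 5! · (1 − 1/1! + 1/2! − ··· + (−1)^5/5!) = 44.
P = 44/120 = 11/30 ≈ 0.3667.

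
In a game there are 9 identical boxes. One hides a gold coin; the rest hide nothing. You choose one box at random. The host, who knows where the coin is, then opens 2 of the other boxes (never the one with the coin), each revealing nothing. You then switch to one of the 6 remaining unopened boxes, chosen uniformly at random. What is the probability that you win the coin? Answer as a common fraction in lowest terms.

Your original box holds the coin with probability 1/9, so the other 8 collectively hold it with probability 8/9.
The host can always find 2 empty boxes to open, so the reveals don't change that 8/9; it is now spread over the 6 remaining unopened boxes.
P(win by switching) = (8/9) · (1/6) = 4/27.

4/27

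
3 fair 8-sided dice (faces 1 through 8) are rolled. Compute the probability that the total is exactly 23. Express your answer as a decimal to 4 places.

There are 8^3 = 512 equally likely outcomes.
The number of ordered 3-tuples from {1,…,8} summing to 23 is 3.
P(sum = 23) = 3/512 ≈ 0.0059.

0.0059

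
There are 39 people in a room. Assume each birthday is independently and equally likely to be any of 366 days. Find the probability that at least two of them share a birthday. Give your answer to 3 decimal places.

It's easier to compute the probability that all 39 are distinct.
P(all distinct) = 366/366 · 365/366 · ··· · 328/366 ≈ 0.123.
So the probability of at least one match is 1 − 0.123 = 0.877.

0.877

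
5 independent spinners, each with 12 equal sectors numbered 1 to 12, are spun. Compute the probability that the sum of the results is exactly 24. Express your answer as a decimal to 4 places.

0.0290

There are 12^5 = 248832 equally likely outcomes.
The number of ordered 5-tuples from {1,…,12} summing to 24 is 7205.
P(sum = 24) = 7205/248832 ≈ 0.0290.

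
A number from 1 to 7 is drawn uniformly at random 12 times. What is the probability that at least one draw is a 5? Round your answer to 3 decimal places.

P(no draw is a 5) = (6/7)^12 ≈ 0.157.
P(at least one) = 1 − 0.157 = 0.843.

0.843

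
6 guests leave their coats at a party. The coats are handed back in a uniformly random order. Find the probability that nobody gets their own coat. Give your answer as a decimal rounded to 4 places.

This is the derangement probability: permutations of 6 with no fixed point.
D(6) = 6! · (1 − 1/1! + 1/2! − ··· + (−1)^6/6!) = 265.
P = 265/720 = 53/144 ≈ 0.3681.

0.3681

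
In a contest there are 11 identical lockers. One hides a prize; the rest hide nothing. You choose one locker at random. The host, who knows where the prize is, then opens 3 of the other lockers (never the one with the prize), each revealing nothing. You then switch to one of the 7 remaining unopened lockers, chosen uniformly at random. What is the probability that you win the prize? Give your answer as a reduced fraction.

10/77

Your original locker holds the prize with probability 1/11, so the other 10 collectively hold it with probability 10/11.
The host can always find 3 empty lockers to open, so the reveals don't change that 10/11; it is now spread over the 7 remaining unopened lockers.
P(win by switching) = (10/11) · (1/7) = 10/77.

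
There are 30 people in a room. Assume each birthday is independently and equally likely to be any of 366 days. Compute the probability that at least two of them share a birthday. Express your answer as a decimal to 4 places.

0.7053

It's easier to compute the probability that all 30 are distinct.
P(all distinct) = 366/366 · 365/366 · ··· · 337/366 ≈ 0.2947.
So the probability of at least one match is 1 − 0.2947 = 0.7053.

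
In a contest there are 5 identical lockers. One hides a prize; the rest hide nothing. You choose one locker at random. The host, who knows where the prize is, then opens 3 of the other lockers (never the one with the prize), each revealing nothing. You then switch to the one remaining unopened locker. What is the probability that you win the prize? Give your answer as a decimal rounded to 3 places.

0.800

Your original locker holds the prize with probability 1/5, so the other 4 collectively hold it with probability 4/5.
The host can always find 3 empty lockers to open, so the reveals don't change that 4/5; it is now spread over the 1 remaining unopened locker.
P(win by switching) = (4/5) · (1/1) = 4/5 ≈ 0.800.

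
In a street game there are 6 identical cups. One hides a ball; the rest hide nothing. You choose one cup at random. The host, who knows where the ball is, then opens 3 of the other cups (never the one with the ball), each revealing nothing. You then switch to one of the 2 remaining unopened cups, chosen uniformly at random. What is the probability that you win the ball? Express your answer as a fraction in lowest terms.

5/12

Your original cup holds the ball with probability 1/6, so the other 5 collectively hold it with probability 5/6.
The host can always find 3 empty cups to open, so the reveals don't change that 5/6; it is now spread over the 2 remaining unopened cups.
P(win by switching) = (5/6) · (1/2) = 5/12.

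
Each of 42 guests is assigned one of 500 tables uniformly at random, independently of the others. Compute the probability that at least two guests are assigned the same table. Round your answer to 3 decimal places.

It's easier to compute the probability that all 42 are distinct.
P(all distinct) = 500/500 · 499/500 · ··· · 459/500 ≈ 0.170.
So the probability of at least one match is 1 − 0.170 = 0.830.

0.830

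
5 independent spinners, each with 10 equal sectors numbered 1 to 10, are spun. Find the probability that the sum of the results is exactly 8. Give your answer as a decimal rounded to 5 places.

There are 10^5 = 100000 equally likely outcomes.
The number of ordered 5-tuples from {1,…,10} summing to 8 is 35.
P(sum = 8) = 35/100000 = 7/20000 ≈ 0.00035.

0.00035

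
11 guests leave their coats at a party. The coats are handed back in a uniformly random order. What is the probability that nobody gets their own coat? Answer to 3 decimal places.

This is the derangement probability: permutations of 11 with no fixed point.
D(11) = 11! · (1 − 1/1! + 1/2! − ··· + (−1)^11/11!) = 14684570.
P = 14684570/39916800 = 1468457/3991680 ≈ 0.368.

0.368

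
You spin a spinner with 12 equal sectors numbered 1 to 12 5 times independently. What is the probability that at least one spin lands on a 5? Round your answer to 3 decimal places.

0.353

P(no spin lands on a 5) = (11/12)^5 ≈ 0.647.
P(at least one) = 1 − 0.647 = 0.353.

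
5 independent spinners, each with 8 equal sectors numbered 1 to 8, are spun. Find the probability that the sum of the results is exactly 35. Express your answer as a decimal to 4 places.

0.0038

There are 8^5 = 32768 equally likely outcomes.
The number of ordered 5-tuples from {1,…,8} summing to 35 is 126.
P(sum = 35) = 126/32768 = 63/16384 ≈ 0.0038.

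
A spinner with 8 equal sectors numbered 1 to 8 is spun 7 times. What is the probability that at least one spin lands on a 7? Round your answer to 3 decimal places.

0.607

P(no spin lands on a 7) = (7/8)^7 ≈ 0.393.
P(at least one) = 1 − 0.393 = 0.607.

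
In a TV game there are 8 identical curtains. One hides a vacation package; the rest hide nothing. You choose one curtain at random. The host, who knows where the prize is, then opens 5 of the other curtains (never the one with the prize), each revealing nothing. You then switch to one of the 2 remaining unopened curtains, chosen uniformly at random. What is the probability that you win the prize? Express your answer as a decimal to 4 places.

Your original curtain holds the prize with probability 1/8, so the other 7 collectively hold it with probability 7/8.
The host can always find 5 empty curtains to open, so the reveals don't change that 7/8; it is now spread over the 2 remaining unopened curtains.
P(win by switching) = (7/8) · (1/2) = 7/16 ≈ 0.4375.

0.4375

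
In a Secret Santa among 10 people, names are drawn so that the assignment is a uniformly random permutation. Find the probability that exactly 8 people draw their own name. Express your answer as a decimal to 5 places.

0.00001

Choose which 8 of the 10 are fixed: C(10,8) = 45 ways.
The remaining 2 must have no fixed point: D(2) = 1.
P = 45·1/3628800 = 1/80640 ≈ 0.00001.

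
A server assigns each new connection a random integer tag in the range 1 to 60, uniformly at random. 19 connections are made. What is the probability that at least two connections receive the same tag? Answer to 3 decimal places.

It's easier to compute the probability that all 19 are distinct.
P(all distinct) = 60/60 · 59/60 · ··· · 42/60 ≈ 0.041.
So the probability of at least one match is 1 − 0.041 = 0.959.

0.959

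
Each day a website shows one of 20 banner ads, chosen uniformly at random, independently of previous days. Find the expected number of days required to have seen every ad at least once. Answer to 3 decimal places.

After i distinct types are collected, each trial gives a new one with probability (20−i)/20, so the expected wait for the next new type is 20/(20−i).
E = 20/20 + 20/19 + 20/18 + 20/17 + 20/16 + 20/15 + 20/14 + 20/13 + 20/12 + 20/11 + 20/10 + 20/9 + 20/8 + 20/7 + 20/6 + 20/5 + 20/4 + 20/3 + 20/2 + 20/1 = 279175675/3879876 ≈ 71.955.

71.955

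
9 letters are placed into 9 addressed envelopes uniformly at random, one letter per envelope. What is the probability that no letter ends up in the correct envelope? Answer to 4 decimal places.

This is the derangement probability: permutations of 9 with no fixed point.
D(9) = 9! · (1 − 1/1! + 1/2! − ··· + (−1)^9/9!) = 133496.
P = 133496/362880 = 16687/45360 ≈ 0.3679.

0.3679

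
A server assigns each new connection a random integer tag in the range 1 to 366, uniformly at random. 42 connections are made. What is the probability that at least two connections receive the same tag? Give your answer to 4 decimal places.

0.9134

It's easier to compute the probability that all 42 are distinct.
P(all distinct) = 366/366 · 365/366 · ··· · 325/366 ≈ 0.0866.
So the probability of at least one match is 1 − 0.0866 = 0.9134.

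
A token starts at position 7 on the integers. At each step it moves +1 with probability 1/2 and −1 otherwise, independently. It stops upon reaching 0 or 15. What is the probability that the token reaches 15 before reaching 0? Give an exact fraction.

7/15

With a fair step, P(i) = ½P(i−1) + ½P(i+1) with P(0)=0, P(15)=1 has the linear solution P(i) = i/15.
P(7) = 7/15.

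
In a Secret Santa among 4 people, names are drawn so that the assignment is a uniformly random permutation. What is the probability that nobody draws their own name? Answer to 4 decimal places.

0.3750

This is the derangement probability: permutations of 4 with no fixed point.
D(4) = 4! · (1 − 1/1! + 1/2! − ··· + (−1)^4/4!) = 9.
P = 9/24 = 3/8 ≈ 0.3750.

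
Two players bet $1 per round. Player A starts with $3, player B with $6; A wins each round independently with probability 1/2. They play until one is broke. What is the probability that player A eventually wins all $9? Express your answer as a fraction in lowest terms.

With a fair step, P(i) = ½P(i−1) + ½P(i+1) with P(0)=0, P(9)=1 has the linear solution P(i) = i/9.
P(3) = 3/9 = 1/3.

1/3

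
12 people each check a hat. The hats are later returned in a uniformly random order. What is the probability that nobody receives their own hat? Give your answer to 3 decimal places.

This is the derangement probability: permutations of 12 with no fixed point.
D(12) = 12! · (1 − 1/1! + 1/2! − ··· + (−1)^12/12!) = 176214841.
P = 176214841/479001600 = 16019531/43545600 ≈ 0.368.

0.368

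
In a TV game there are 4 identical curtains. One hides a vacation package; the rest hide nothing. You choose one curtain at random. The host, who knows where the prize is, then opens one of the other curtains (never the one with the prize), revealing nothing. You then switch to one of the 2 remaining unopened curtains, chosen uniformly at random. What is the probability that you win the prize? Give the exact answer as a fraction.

3/8

Your original curtain holds the prize with probability 1/4, so the other 3 collectively hold it with probability 3/4.
The host can always find an empty curtain to open, so this doesn't change that 3/4; it is now spread over the 2 remaining unopened curtains.
P(win by switching) = (3/4) · (1/2) = 3/8.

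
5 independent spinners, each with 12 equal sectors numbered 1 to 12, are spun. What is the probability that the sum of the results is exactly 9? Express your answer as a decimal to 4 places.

0.0003

There are 12^5 = 248832 equally likely outcomes.
The number of ordered 5-tuples from {1,…,12} summing to 9 is 70.
P(sum = 9) = 70/248832 = 35/124416 ≈ 0.0003.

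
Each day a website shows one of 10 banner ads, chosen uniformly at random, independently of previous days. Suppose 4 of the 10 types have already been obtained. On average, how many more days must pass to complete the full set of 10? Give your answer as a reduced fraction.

Starting from 4 distinct types, each trial gives a new one with probability (10−i)/10 when i types are held, so the wait for the next new type is 10/(10−i).
E = 10/6 + 10/5 + 10/4 + 10/3 + 10/2 + 10/1 = 49/2.

49/2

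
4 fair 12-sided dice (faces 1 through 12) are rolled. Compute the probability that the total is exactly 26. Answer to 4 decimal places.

0.0557

There are 12^4 = 20736 equally likely outcomes.
The number of ordered 4-tuples from {1,…,12} summing to 26 is 1156.
P(sum = 26) = 1156/20736 = 289/5184 ≈ 0.0557.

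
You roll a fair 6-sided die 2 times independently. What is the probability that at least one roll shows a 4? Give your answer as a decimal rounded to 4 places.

0.3056

P(no roll shows a 4) = (5/6)^2 ≈ 0.6944.
P(at least one) = 1 − 0.6944 = 0.3056.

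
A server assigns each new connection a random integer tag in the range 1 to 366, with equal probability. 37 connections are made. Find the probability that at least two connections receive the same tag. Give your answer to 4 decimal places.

0.8479

It's easier to compute the probability that all 37 are distinct.
P(all distinct) = 366/366 · 365/366 · ··· · 330/366 ≈ 0.1521.
So the probability of at least one match is 1 − 0.1521 = 0.8479.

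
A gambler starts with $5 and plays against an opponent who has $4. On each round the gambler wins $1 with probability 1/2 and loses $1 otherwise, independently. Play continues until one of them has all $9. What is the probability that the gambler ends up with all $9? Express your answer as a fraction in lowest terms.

With a fair step, P(i) = ½P(i−1) + ½P(i+1) with P(0)=0, P(9)=1 has the linear solution P(i) = i/9.
P(5) = 5/9.

5/9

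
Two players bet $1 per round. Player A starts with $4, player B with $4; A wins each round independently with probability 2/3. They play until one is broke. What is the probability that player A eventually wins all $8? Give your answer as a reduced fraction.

16/17

Let r = q/p = (1/3)/(2/3) = 1/2. The recurrence P(i) = p·P(i+1) + q·P(i−1) with P(0)=0, P(8)=1 gives P(i) = (1 − r^i)/(1 − r^8).
P(4) = (1 − (1/2)^4) / (1 − (1/2)^8) = 16/17.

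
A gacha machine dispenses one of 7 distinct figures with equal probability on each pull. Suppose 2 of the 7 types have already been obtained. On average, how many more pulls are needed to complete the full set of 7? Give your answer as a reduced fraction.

Starting from 2 distinct types, each trial gives a new one with probability (7−i)/7 when i types are held, so the wait for the next new type is 7/(7−i).
E = 7/5 + 7/4 + 7/3 + 7/2 + 7/1 = 959/60.

959/60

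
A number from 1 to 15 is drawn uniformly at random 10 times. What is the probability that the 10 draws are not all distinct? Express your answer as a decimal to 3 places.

P(all 10 different) = 15/15 · 14/15 · ··· · 6/15 ≈ 0.019.
P(at least two equal) = 1 − 0.019 = 0.981.

0.981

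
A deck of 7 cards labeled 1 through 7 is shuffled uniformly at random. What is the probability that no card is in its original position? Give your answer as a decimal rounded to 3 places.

This is the derangement probability: permutations of 7 with no fixed point.
D(7) = 7! · (1 − 1/1! + 1/2! − ··· + (−1)^7/7!) = 1854.
P = 1854/5040 = 103/280 ≈ 0.368.

0.368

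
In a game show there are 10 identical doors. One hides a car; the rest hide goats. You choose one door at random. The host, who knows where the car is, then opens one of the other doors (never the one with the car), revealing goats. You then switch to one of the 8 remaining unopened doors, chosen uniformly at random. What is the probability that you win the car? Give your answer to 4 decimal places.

Your original door holds the car with probability 1/10, so the other 9 collectively hold it with probability 9/10.
The host can always find an empty door to open, so this doesn't change that 9/10; it is now spread over the 8 remaining unopened doors.
P(win by switching) = (9/10) · (1/8) = 9/80 ≈ 0.1125.

0.1125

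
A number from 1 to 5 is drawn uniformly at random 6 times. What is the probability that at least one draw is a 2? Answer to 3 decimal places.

P(no draw is a 2) = (4/5)^6 ≈ 0.262.
P(at least one) = 1 − 0.262 = 0.738.

0.738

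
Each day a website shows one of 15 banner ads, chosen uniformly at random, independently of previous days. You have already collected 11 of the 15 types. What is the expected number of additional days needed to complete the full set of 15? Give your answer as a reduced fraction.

Starting from 11 distinct types, each trial gives a new one with probability (15−i)/15 when i types are held, so the wait for the next new type is 15/(15−i).
E = 15/4 + 15/3 + 15/2 + 15/1 = 125/4.

125/4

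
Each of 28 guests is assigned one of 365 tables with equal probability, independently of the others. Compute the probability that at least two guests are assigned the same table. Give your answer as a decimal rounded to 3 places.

0.654

It's easier to compute the probability that all 28 are distinct.
P(all distinct) = 365/365 · 364/365 · ··· · 338/365 ≈ 0.346.
So the probability of at least one match is 1 − 0.346 = 0.654.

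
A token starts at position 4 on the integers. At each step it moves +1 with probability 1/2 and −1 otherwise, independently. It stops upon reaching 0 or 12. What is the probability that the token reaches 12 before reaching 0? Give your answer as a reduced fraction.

With a fair step, P(i) = ½P(i−1) + ½P(i+1) with P(0)=0, P(12)=1 has the linear solution P(i) = i/12.
P(4) = 4/12 = 1/3.

1/3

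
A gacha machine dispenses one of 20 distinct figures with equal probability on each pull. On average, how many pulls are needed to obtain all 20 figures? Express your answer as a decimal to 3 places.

After i distinct types are collected, each trial gives a new one with probability (20−i)/20, so the expected wait for the next new type is 20/(20−i).
E = 20/20 + 20/19 + 20/18 + 20/17 + 20/16 + 20/15 + 20/14 + 20/13 + 20/12 + 20/11 + 20/10 + 20/9 + 20/8 + 20/7 + 20/6 + 20/5 + 20/4 + 20/3 + 20/2 + 20/1 = 279175675/3879876 ≈ 71.955.

71.955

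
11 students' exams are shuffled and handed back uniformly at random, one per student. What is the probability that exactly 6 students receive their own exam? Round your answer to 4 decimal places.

Choose which 6 of the 11 are fixed: C(11,6) = 462 ways.
The remaining 5 must have no fixed point: D(5) = 44.
P = 462·44/39916800 = 11/21600 ≈ 0.0005.

0.0005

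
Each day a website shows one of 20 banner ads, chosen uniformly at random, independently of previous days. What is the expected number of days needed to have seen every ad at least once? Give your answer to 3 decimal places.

After i distinct types are collected, each trial gives a new one with probability (20−i)/20, so the expected wait for the next new type is 20/(20−i).
E = 20/20 + 20/19 + 20/18 + 20/17 + 20/16 + 20/15 + 20/14 + 20/13 + 20/12 + 20/11 + 20/10 + 20/9 + 20/8 + 20/7 + 20/6 + 20/5 + 20/4 + 20/3 + 20/2 + 20/1 = 279175675/3879876 ≈ 71.955.

71.955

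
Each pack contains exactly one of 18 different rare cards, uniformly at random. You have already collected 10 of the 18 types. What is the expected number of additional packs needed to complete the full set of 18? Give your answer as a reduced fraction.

Starting from 10 distinct types, each trial gives a new one with probability (18−i)/18 when i types are held, so the wait for the next new type is 18/(18−i).
E = 18/8 + 18/7 + 18/6 + 18/5 + 18/4 + 18/3 + 18/2 + 18/1 = 6849/140.

6849/140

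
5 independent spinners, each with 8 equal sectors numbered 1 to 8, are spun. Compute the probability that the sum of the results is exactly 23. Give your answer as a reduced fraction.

There are 8^5 = 32768 equally likely outcomes.
The number of ordered 5-tuples from {1,…,8} summing to 23 is 2460.
P(sum = 23) = 2460/32768 = 615/8192.

615/8192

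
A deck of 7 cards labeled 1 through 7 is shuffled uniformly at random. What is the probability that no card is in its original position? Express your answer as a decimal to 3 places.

0.368

This is the derangement probability: permutations of 7 with no fixed point.
D(7) = 7! · (1 − 1/1! + 1/2! − ··· + (−1)^7/7!) = 1854.
P = 1854/5040 = 103/280 ≈ 0.368.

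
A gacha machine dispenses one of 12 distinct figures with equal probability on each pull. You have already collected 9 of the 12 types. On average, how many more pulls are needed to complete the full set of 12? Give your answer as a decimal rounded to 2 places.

22.00

Starting from 9 distinct types, each trial gives a new one with probability (12−i)/12 when i types are held, so the wait for the next new type is 12/(12−i).
E = 12/3 + 12/2 + 12/1 = 22 ≈ 22.00.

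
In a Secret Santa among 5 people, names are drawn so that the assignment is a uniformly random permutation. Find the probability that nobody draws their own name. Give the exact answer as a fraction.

This is the derangement probability: permutations of 5 with no fixed point.
D(5) = 5! · (1 − 1/1! + 1/2! − ··· + (−1)^5/5!) = 44.
P = 44/120 = 11/30.

11/30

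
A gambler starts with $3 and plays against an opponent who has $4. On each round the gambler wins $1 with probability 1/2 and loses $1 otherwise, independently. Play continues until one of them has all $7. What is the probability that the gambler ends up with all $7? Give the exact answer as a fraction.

3/7

With a fair step, P(i) = ½P(i−1) + ½P(i+1) with P(0)=0, P(7)=1 has the linear solution P(i) = i/7.
P(3) = 3/7.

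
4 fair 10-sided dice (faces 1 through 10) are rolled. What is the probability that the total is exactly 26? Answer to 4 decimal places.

There are 10^4 = 10000 equally likely outcomes.
The number of ordered 4-tuples from {1,…,10} summing to 26 is 540.
P(sum = 26) = 540/10000 = 27/500 ≈ 0.0540.

0.0540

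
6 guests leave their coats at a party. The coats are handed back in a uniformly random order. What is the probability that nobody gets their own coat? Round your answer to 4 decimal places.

This is the derangement probability: permutations of 6 with no fixed point.
D(6) = 6! · (1 − 1/1! + 1/2! − ··· + (−1)^6/6!) = 265.
P = 265/720 = 53/144 ≈ 0.3681.

0.3681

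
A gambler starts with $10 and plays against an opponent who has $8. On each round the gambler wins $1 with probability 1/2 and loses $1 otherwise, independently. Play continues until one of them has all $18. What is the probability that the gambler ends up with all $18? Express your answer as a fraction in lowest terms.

With a fair step, P(i) = ½P(i−1) + ½P(i+1) with P(0)=0, P(18)=1 has the linear solution P(i) = i/18.
P(10) = 10/18 = 5/9.

5/9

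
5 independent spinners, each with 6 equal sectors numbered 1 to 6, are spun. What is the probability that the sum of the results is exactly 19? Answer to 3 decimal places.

There are 6^5 = 7776 equally likely outcomes.
The number of ordered 5-tuples from {1,…,6} summing to 19 is 735.
P(sum = 19) = 735/7776 = 245/2592 ≈ 0.095.

0.095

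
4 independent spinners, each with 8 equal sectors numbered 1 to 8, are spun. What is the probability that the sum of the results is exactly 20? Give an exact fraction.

315/4096

There are 8^4 = 4096 equally likely outcomes.
The number of ordered 4-tuples from {1,…,8} summing to 20 is 315.
P(sum = 20) = 315/4096.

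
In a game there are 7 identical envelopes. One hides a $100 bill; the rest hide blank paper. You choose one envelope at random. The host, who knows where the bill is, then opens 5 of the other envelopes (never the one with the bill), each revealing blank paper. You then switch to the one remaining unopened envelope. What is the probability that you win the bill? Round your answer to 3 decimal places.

Your original envelope holds the bill with probability 1/7, so the other 6 collectively hold it with probability 6/7.
The host can always find 5 empty envelopes to open, so the reveals don't change that 6/7; it is now spread over the 1 remaining unopened envelope.
P(win by switching) = (6/7) · (1/1) = 6/7 ≈ 0.857.

0.857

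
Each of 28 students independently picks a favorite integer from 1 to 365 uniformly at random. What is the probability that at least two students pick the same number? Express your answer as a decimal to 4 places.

It's easier to compute the probability that all 28 are distinct.
P(all distinct) = 365/365 · 364/365 · ··· · 338/365 ≈ 0.3455.
So the probability of at least one match is 1 − 0.3455 = 0.6545.

0.6545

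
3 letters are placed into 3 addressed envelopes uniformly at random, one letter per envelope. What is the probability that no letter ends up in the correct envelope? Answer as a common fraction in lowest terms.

1/3

This is the derangement probability: permutations of 3 with no fixed point.
D(3) = 3! · (1 − 1/1! + 1/2! − ··· + (−1)^3/3!) = 2.
P = 2/6 = 1/3.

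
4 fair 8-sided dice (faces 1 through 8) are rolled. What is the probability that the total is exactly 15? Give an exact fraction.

There are 8^4 = 4096 equally likely outcomes.
The number of ordered 4-tuples from {1,…,8} summing to 15 is 284.
P(sum = 15) = 284/4096 = 71/1024.

71/1024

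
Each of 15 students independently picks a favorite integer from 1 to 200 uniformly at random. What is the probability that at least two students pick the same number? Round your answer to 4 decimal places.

0.4162

It's easier to compute the probability that all 15 are distinct.
P(all distinct) = 200/200 · 199/200 · ··· · 186/200 ≈ 0.5838.
So the probability of at least one match is 1 − 0.5838 = 0.4162.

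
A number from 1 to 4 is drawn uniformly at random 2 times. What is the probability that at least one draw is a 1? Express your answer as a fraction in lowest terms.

7/16

P(no draw is a 1) = (3/4)^2 = 9/16.
P(at least one) = 1 − 9/16 = 7/16.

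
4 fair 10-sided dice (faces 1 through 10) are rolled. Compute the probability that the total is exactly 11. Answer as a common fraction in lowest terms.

There are 10^4 = 10000 equally likely outcomes.
The number of ordered 4-tuples from {1,…,10} summing to 11 is 120.
P(sum = 11) = 120/10000 = 3/250.

3/250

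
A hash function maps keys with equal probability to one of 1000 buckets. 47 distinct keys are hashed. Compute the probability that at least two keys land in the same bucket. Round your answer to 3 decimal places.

It's easier to compute the probability that all 47 are distinct.
P(all distinct) = 1000/1000 · 999/1000 · ··· · 954/1000 ≈ 0.333.
So the probability of at least one match is 1 − 0.333 = 0.667.

0.667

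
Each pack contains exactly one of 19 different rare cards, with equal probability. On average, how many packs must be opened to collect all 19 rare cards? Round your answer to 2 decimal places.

67.41

After i distinct types are collected, each trial gives a new one with probability (19−i)/19, so the expected wait for the next new type is 19/(19−i).
E = 19/19 + 19/18 + 19/17 + 19/16 + 19/15 + 19/14 + 19/13 + 19/12 + 19/11 + 19/10 + 19/9 + 19/8 + 19/7 + 19/6 + 19/5 + 19/4 + 19/3 + 19/2 + 19/1 = 275295799/4084080 ≈ 67.41.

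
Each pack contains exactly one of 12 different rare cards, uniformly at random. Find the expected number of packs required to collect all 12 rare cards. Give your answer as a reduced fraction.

86021/2310

After i distinct types are collected, each trial gives a new one with probability (12−i)/12, so the expected wait for the next new type is 12/(12−i).
E = 12/12 + 12/11 + 12/10 + 12/9 + 12/8 + 12/7 + 12/6 + 12/5 + 12/4 + 12/3 + 12/2 + 12/1 = 86021/2310.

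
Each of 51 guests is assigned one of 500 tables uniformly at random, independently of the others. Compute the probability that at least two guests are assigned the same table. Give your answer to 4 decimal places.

0.9287

It's easier to compute the probability that all 51 are distinct.
P(all distinct) = 500/500 · 499/500 · ··· · 450/500 ≈ 0.0713.
So the probability of at least one match is 1 − 0.0713 = 0.9287.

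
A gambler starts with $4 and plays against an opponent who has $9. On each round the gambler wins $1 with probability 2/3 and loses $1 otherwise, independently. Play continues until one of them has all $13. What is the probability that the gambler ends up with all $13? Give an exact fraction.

Let r = q/p = (1/3)/(2/3) = 1/2. The recurrence P(i) = p·P(i+1) + q·P(i−1) with P(0)=0, P(13)=1 gives P(i) = (1 − r^i)/(1 − r^13).
P(4) = (1 − (1/2)^4) / (1 − (1/2)^13) = 7680/8191.

7680/8191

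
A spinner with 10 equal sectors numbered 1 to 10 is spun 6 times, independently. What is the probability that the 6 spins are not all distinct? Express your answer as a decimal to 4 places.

P(all 6 different) = 10/10 · 9/10 · ··· · 5/10 ≈ 0.1512.
P(at least two equal) = 1 − 0.1512 = 0.8488.

0.8488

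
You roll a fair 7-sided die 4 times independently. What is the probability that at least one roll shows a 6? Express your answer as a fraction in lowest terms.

1105/2401

P(no roll shows a 6) = (6/7)^4 = 1296/2401.
P(at least one) = 1 − 1296/2401 = 1105/2401.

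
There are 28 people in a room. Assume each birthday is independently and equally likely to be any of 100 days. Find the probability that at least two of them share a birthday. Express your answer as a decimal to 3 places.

It's easier to compute the probability that all 28 are distinct.
P(all distinct) = 100/100 · 99/100 · ··· · 73/100 ≈ 0.015.
So the probability of at least one match is 1 − 0.015 = 0.985.

0.985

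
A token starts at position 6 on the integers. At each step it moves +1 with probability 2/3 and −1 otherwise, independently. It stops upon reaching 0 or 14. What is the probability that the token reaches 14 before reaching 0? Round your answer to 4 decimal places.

Let r = q/p = (1/3)/(2/3) = 1/2. The recurrence P(i) = p·P(i+1) + q·P(i−1) with P(0)=0, P(14)=1 gives P(i) = (1 − r^i)/(1 − r^14).
P(6) = (1 − (1/2)^6) / (1 − (1/2)^14) = 5376/5461 ≈ 0.9844.

0.9844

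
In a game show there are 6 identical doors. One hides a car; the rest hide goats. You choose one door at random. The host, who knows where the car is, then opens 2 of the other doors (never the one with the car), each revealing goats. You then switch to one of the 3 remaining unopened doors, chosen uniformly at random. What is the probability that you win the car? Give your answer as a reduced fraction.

5/18

Your original door holds the car with probability 1/6, so the other 5 collectively hold it with probability 5/6.
The host can always find 2 empty doors to open, so the reveals don't change that 5/6; it is now spread over the 3 remaining unopened doors.
P(win by switching) = (5/6) · (1/3) = 5/18.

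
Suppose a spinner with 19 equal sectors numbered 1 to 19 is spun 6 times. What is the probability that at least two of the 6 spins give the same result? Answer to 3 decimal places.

0.585

P(all 6 different) = 19/19 · 18/19 · ··· · 14/19 ≈ 0.415.
P(at least two equal) = 1 − 0.415 = 0.585.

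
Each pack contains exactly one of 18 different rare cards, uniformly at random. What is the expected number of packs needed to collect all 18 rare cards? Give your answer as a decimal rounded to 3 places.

62.912

After i distinct types are collected, each trial gives a new one with probability (18−i)/18, so the expected wait for the next new type is 18/(18−i).
E = 18/18 + 18/17 + 18/16 + 18/15 + 18/14 + 18/13 + 18/12 + 18/11 + 18/10 + 18/9 + 18/8 + 18/7 + 18/6 + 18/5 + 18/4 + 18/3 + 18/2 + 18/1 = 42822903/680680 ≈ 62.912.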